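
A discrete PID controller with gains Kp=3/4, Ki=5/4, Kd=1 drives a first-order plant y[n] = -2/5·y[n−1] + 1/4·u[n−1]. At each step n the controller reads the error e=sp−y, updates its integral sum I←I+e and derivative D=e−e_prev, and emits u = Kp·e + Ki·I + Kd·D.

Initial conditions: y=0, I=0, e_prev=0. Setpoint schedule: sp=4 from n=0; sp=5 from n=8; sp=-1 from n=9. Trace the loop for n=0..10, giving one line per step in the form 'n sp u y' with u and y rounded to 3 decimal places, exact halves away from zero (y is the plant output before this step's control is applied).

0 4 12.000 0.000
1 4 4.000 3.000
2 4 17.850 -0.200
3 4 5.673 4.543
4 4 24.561 -0.399
5 4 5.022 6.300
6 4 31.539 -1.264
7 4 1.591 8.390
8 5 42.804 -2.959
9 -1 -22.126 11.884
10 -1 49.121 -10.285

(exact arithmetic carried between steps; '≈' marks a value shown rounded to 6 d.p. or computed from one; I and e_prev carry over from the previous line; the table rounds u and y to 3 d.p., halves away from zero)
n=0: y=0, sp=4, e=sp−y=4; I=4, D=e−e_prev=4; u=3/4·4+5/4·4+1·4=12; next y=-2/5·0+1/4·12=3
n=1: y=3, sp=4, e=sp−y=1; I=5, D=e−e_prev=-3; u=3/4·1+5/4·5+1·(-3)=4; next y=-2/5·3+1/4·4=-0.2
n=2: y=-0.2, sp=4, e=sp−y=4.2; I=9.2, D=e−e_prev=3.2; u=3/4·4.2+5/4·9.2+1·3.2=17.85; next y=-2/5·(-0.2)+1/4·17.85=4.5425
n=3: y=4.5425, sp=4, e=sp−y=-0.5425; I=8.6575, D=e−e_prev=-4.7425; u=3/4·(-0.5425)+5/4·8.6575+1·(-4.7425)=5.6725; next y=-2/5·4.5425+1/4·5.6725=-0.398875
n=4: y=-0.398875, sp=4, e=sp−y=4.398875; I=13.056375, D=e−e_prev=4.941375; u=3/4·4.398875+5/4·13.056375+1·4.941375=24.561; next y=-2/5·(-0.398875)+1/4·24.561=6.2998
n=5: y=6.2998, sp=4, e=sp−y=-2.2998; I=10.756575, D=e−e_prev=-6.698675; u=3/4·(-2.2998)+5/4·10.756575+1·(-6.698675)≈5.022194; next y=-2/5·6.2998+1/4·5.022194≈-1.264372
n=6: y≈-1.264372, sp=4, e=sp−y≈5.264372; I≈16.020947, D=e−e_prev≈7.564172; u=3/4·5.264372+5/4·16.020947+1·7.564172≈31.538633; next y=-2/5·(-1.264372)+1/4·31.538633≈8.390407
n=7: y≈8.390407, sp=4, e=sp−y≈-4.390407; I≈11.630540, D=e−e_prev≈-9.654779; u=3/4·(-4.390407)+5/4·11.630540+1·(-9.654779)≈1.590591; next y=-2/5·8.390407+1/4·1.590591≈-2.958515
n=8: y≈-2.958515, sp=5, e=sp−y≈7.958515; I≈19.589055, D=e−e_prev≈12.348922; u=3/4·7.958515+5/4·19.589055+1·12.348922≈42.804127; next y=-2/5·(-2.958515)+1/4·42.804127≈11.884438
n=9: y≈11.884438, sp=-1, e=sp−y≈-12.884438; I≈6.704617, D=e−e_prev≈-20.842953; u=3/4·(-12.884438)+5/4·6.704617+1·(-20.842953)≈-22.125510; next y=-2/5·11.884438+1/4·(-22.125510)≈-10.285153
n=10: y≈-10.285153, sp=-1, e=sp−y≈9.285153; I≈15.989770, D=e−e_prev≈22.169590; u=3/4·9.285153+5/4·15.989770+1·22.169590≈49.120667; next y=-2/5·(-10.285153)+1/4·49.120667≈16.394228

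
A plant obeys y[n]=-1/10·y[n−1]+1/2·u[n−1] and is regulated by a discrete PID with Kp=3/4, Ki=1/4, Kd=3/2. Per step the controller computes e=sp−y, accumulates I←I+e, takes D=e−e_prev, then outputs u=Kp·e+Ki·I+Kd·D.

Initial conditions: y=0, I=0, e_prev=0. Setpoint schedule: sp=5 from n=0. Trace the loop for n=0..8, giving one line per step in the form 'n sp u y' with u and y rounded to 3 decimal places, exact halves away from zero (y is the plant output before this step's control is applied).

0 5 12.500 0.000
1 5 -9.375 6.250
2 5 28.594 -5.313
3 5 -36.523 14.828
4 5 77.662 -19.745
5 5 -119.386 40.806
6 5 223.935 -63.773
7 5 -371.036 118.345
8 5 663.049 -197.352

(exact arithmetic carried between steps; '≈' marks a value shown rounded to 6 d.p. or computed from one; I and e_prev carry over from the previous line; the table rounds u and y to 3 d.p., halves away from zero)
n=0: y=0, sp=5, e=sp−y=5; I=5, D=e−e_prev=5; u=3/4·5+1/4·5+3/2·5=12.5; next y=-1/10·0+1/2·12.5=6.25
n=1: y=6.25, sp=5, e=sp−y=-1.25; I=3.75, D=e−e_prev=-6.25; u=3/4·(-1.25)+1/4·3.75+3/2·(-6.25)=-9.375; next y=-1/10·6.25+1/2·(-9.375)=-5.3125
n=2: y=-5.3125, sp=5, e=sp−y=10.3125; I=14.0625, D=e−e_prev=11.5625; u=3/4·10.3125+1/4·14.0625+3/2·11.5625=28.59375; next y=-1/10·(-5.3125)+1/2·28.59375=14.828125
n=3: y=14.828125, sp=5, e=sp−y=-9.828125; I=4.234375, D=e−e_prev=-20.140625; u=3/4·(-9.828125)+1/4·4.234375+3/2·(-20.140625)≈-36.523438; next y=-1/10·14.828125+1/2·(-36.523438)≈-19.744531
n=4: y≈-19.744531, sp=5, e=sp−y≈24.744531; I≈28.978906, D=e−e_prev≈34.572656; u=3/4·24.744531+1/4·28.978906+3/2·34.572656≈77.662109; next y=-1/10·(-19.744531)+1/2·77.662109≈40.805508
n=5: y≈40.805508, sp=5, e=sp−y≈-35.805508; I≈-6.826602, D=e−e_prev≈-60.550039; u=3/4·(-35.805508)+1/4·(-6.826602)+3/2·(-60.550039)≈-119.385840; next y=-1/10·40.805508+1/2·(-119.385840)≈-63.773471
n=6: y≈-63.773471, sp=5, e=sp−y≈68.773471; I≈61.946869, D=e−e_prev≈104.578979; u=3/4·68.773471+1/4·61.946869+3/2·104.578979≈223.935288; next y=-1/10·(-63.773471)+1/2·223.935288≈118.344991
n=7: y≈118.344991, sp=5, e=sp−y≈-113.344991; I≈-51.398122, D=e−e_prev≈-182.118462; u=3/4·(-113.344991)+1/4·(-51.398122)+3/2·(-182.118462)≈-371.035967; next y=-1/10·118.344991+1/2·(-371.035967)≈-197.352482
n=8: y≈-197.352482, sp=5, e=sp−y≈202.352482; I≈150.954360, D=e−e_prev≈315.697474; u=3/4·202.352482+1/4·150.954360+3/2·315.697474≈663.049162; next y=-1/10·(-197.352482)+1/2·663.049162≈351.259829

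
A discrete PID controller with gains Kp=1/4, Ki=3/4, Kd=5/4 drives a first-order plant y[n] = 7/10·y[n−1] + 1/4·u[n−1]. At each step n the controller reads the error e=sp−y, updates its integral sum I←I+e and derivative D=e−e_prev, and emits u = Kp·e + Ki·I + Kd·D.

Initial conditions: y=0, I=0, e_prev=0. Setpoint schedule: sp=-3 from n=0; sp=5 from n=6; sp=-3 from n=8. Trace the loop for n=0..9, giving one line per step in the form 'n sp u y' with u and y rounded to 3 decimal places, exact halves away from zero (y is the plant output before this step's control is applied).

0 -3 -6.750 0.000
1 -3 -1.453 -1.688
2 -3 -4.869 -1.545
3 -3 -4.085 -2.298
4 -3 -4.807 -2.630
5 -3 -4.571 -3.043
6 5 13.463 -3.273
7 5 -0.402 1.075
8 -3 -9.072 0.652
9 -3 3.203 -1.812

(exact arithmetic carried between steps; '≈' marks a value shown rounded to 6 d.p. or computed from one; I and e_prev carry over from the previous line; the table rounds u and y to 3 d.p., halves away from zero)
n=0: y=0, sp=-3, e=sp−y=-3; I=-3, D=e−e_prev=-3; u=1/4·(-3)+3/4·(-3)+5/4·(-3)=-6.75; next y=7/10·0+1/4·(-6.75)=-1.6875
n=1: y=-1.6875, sp=-3, e=sp−y=-1.3125; I=-4.3125, D=e−e_prev=1.6875; u=1/4·(-1.3125)+3/4·(-4.3125)+5/4·1.6875=-1.453125; next y=7/10·(-1.6875)+1/4·(-1.453125)≈-1.544531
n=2: y≈-1.544531, sp=-3, e=sp−y≈-1.455469; I≈-5.767969, D=e−e_prev≈-0.142969; u=1/4·(-1.455469)+3/4·(-5.767969)+5/4·(-0.142969)≈-4.868555; next y=7/10·(-1.544531)+1/4·(-4.868555)≈-2.298311
n=3: y≈-2.298311, sp=-3, e=sp−y≈-0.701689; I≈-6.469658, D=e−e_prev≈0.753779; u=1/4·(-0.701689)+3/4·(-6.469658)+5/4·0.753779≈-4.085442; next y=7/10·(-2.298311)+1/4·(-4.085442)≈-2.630178
n=4: y≈-2.630178, sp=-3, e=sp−y≈-0.369822; I≈-6.839480, D=e−e_prev≈0.331867; u=1/4·(-0.369822)+3/4·(-6.839480)+5/4·0.331867≈-4.807232; next y=7/10·(-2.630178)+1/4·(-4.807232)≈-3.042932
n=5: y≈-3.042932, sp=-3, e=sp−y≈0.042932; I≈-6.796548, D=e−e_prev≈0.412755; u=1/4·0.042932+3/4·(-6.796548)+5/4·0.412755≈-4.570735; next y=7/10·(-3.042932)+1/4·(-4.570735)≈-3.272736
n=6: y≈-3.272736, sp=5, e=sp−y≈8.272736; I≈1.476188, D=e−e_prev≈8.229804; u=1/4·8.272736+3/4·1.476188+5/4·8.229804≈13.462580; next y=7/10·(-3.272736)+1/4·13.462580≈1.074730
n=7: y≈1.074730, sp=5, e=sp−y≈3.925270; I≈5.401459, D=e−e_prev≈-4.347466; u=1/4·3.925270+3/4·5.401459+5/4·(-4.347466)≈-0.401921; next y=7/10·1.074730+1/4·(-0.401921)≈0.651831
n=8: y≈0.651831, sp=-3, e=sp−y≈-3.651831; I≈1.749628, D=e−e_prev≈-7.577101; u=1/4·(-3.651831)+3/4·1.749628+5/4·(-7.577101)≈-9.072113; next y=7/10·0.651831+1/4·(-9.072113)≈-1.811747
n=9: y≈-1.811747, sp=-3, e=sp−y≈-1.188253; I≈0.561375, D=e−e_prev≈2.463577; u=1/4·(-1.188253)+3/4·0.561375+5/4·2.463577≈3.203440; next y=7/10·(-1.811747)+1/4·3.203440≈-0.467363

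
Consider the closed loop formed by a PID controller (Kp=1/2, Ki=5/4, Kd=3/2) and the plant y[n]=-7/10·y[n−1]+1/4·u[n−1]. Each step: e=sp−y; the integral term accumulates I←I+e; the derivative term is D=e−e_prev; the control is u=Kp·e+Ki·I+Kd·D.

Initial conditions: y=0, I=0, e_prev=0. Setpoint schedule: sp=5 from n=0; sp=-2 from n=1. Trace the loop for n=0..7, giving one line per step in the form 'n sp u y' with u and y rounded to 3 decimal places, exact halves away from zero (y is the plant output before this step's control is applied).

0 5 16.250 0.000
1 -2 -20.953 4.063
2 -2 27.532 -8.082
3 -2 -50.105 12.540
4 -2 72.650 -21.305
5 -2 -130.723 33.076
6 -2 195.958 -55.834
7 -2 -337.811 88.073

(exact arithmetic carried between steps; '≈' marks a value shown rounded to 6 d.p. or computed from one; I and e_prev carry over from the previous line; the table rounds u and y to 3 d.p., halves away from zero)
n=0: y=0, sp=5, e=sp−y=5; I=5, D=e−e_prev=5; u=1/2·5+5/4·5+3/2·5=16.25; next y=-7/10·0+1/4·16.25=4.0625
n=1: y=4.0625, sp=-2, e=sp−y=-6.0625; I=-1.0625, D=e−e_prev=-11.0625; u=1/2·(-6.0625)+5/4·(-1.0625)+3/2·(-11.0625)=-20.953125; next y=-7/10·4.0625+1/4·(-20.953125)≈-8.082031
n=2: y≈-8.082031, sp=-2, e=sp−y≈6.082031; I≈5.019531, D=e−e_prev≈12.144531; u=1/2·6.082031+5/4·5.019531+3/2·12.144531≈27.532227; next y=-7/10·(-8.082031)+1/4·27.532227≈12.540479
n=3: y≈12.540479, sp=-2, e=sp−y≈-14.540479; I≈-9.520947, D=e−e_prev≈-20.622510; u=1/2·(-14.540479)+5/4·(-9.520947)+3/2·(-20.622510)≈-50.105188; next y=-7/10·12.540479+1/4·(-50.105188)≈-21.304632
n=4: y≈-21.304632, sp=-2, e=sp−y≈19.304632; I≈9.783685, D=e−e_prev≈33.845110; u=1/2·19.304632+5/4·9.783685+3/2·33.845110≈72.649588; next y=-7/10·(-21.304632)+1/4·72.649588≈33.075639
n=5: y≈33.075639, sp=-2, e=sp−y≈-35.075639; I≈-25.291955, D=e−e_prev≈-54.380271; u=1/2·(-35.075639)+5/4·(-25.291955)+3/2·(-54.380271)≈-130.723170; next y=-7/10·33.075639+1/4·(-130.723170)≈-55.833740
n=6: y≈-55.833740, sp=-2, e=sp−y≈53.833740; I≈28.541785, D=e−e_prev≈88.909379; u=1/2·53.833740+5/4·28.541785+3/2·88.909379≈195.958170; next y=-7/10·(-55.833740)+1/4·195.958170≈88.073161
n=7: y≈88.073161, sp=-2, e=sp−y≈-90.073161; I≈-61.531375, D=e−e_prev≈-143.906900; u=1/2·(-90.073161)+5/4·(-61.531375)+3/2·(-143.906900)≈-337.811150; next y=-7/10·88.073161+1/4·(-337.811150)≈-146.104000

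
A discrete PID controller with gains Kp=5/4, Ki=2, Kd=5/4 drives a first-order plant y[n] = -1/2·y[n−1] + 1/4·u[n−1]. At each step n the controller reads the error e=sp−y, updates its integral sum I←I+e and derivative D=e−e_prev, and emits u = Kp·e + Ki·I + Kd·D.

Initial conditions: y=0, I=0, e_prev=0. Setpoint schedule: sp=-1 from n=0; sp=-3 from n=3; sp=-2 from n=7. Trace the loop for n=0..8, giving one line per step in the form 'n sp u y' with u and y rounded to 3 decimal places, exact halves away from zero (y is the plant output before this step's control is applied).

0 -1 -4.500 0.000
1 -1 -0.188 -1.125
2 -1 -8.727 0.516
3 -3 -5.409 -2.439
4 -3 -18.105 -0.133
5 -3 -1.483 -4.460
6 -3 -32.409 1.859
7 -2 19.282 -9.032
8 -2 -64.175 9.336

(exact arithmetic carried between steps; '≈' marks a value shown rounded to 6 d.p. or computed from one; I and e_prev carry over from the previous line; the table rounds u and y to 3 d.p., halves away from zero)
n=0: y=0, sp=-1, e=sp−y=-1; I=-1, D=e−e_prev=-1; u=5/4·(-1)+2·(-1)+5/4·(-1)=-4.5; next y=-1/2·0+1/4·(-4.5)=-1.125
n=1: y=-1.125, sp=-1, e=sp−y=0.125; I=-0.875, D=e−e_prev=1.125; u=5/4·0.125+2·(-0.875)+5/4·1.125=-0.1875; next y=-1/2·(-1.125)+1/4·(-0.1875)=0.515625
n=2: y=0.515625, sp=-1, e=sp−y=-1.515625; I=-2.390625, D=e−e_prev=-1.640625; u=5/4·(-1.515625)+2·(-2.390625)+5/4·(-1.640625)≈-8.726563; next y=-1/2·0.515625+1/4·(-8.726563)≈-2.439453
n=3: y≈-2.439453, sp=-3, e=sp−y≈-0.560547; I≈-2.951172, D=e−e_prev≈0.955078; u=5/4·(-0.560547)+2·(-2.951172)+5/4·0.955078≈-5.409180; next y=-1/2·(-2.439453)+1/4·(-5.409180)≈-0.132568
n=4: y≈-0.132568, sp=-3, e=sp−y≈-2.867432; I≈-5.818604, D=e−e_prev≈-2.306885; u=5/4·(-2.867432)+2·(-5.818604)+5/4·(-2.306885)≈-18.105103; next y=-1/2·(-0.132568)+1/4·(-18.105103)≈-4.459991
n=5: y≈-4.459991, sp=-3, e=sp−y≈1.459991; I≈-4.358612, D=e−e_prev≈4.327423; u=5/4·1.459991+2·(-4.358612)+5/4·4.327423≈-1.482956; next y=-1/2·(-4.459991)+1/4·(-1.482956)≈1.859257
n=6: y≈1.859257, sp=-3, e=sp−y≈-4.859257; I≈-9.217869, D=e−e_prev≈-6.319248; u=5/4·(-4.859257)+2·(-9.217869)+5/4·(-6.319248)≈-32.408869; next y=-1/2·1.859257+1/4·(-32.408869)≈-9.031846
n=7: y≈-9.031846, sp=-2, e=sp−y≈7.031846; I≈-2.186023, D=e−e_prev≈11.891102; u=5/4·7.031846+2·(-2.186023)+5/4·11.891102≈19.281638; next y=-1/2·(-9.031846)+1/4·19.281638≈9.336332
n=8: y≈9.336332, sp=-2, e=sp−y≈-11.336332; I≈-13.522356, D=e−e_prev≈-18.368178; u=5/4·(-11.336332)+2·(-13.522356)+5/4·(-18.368178)≈-64.175349; next y=-1/2·9.336332+1/4·(-64.175349)≈-20.712003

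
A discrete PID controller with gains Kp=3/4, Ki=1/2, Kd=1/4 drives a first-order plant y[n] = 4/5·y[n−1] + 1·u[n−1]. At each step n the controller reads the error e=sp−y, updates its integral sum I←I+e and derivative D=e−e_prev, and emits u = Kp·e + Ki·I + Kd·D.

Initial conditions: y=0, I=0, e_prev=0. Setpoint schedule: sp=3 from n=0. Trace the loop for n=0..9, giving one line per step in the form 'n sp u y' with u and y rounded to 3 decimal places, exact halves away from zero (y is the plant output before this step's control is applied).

0 3 4.500 0.000
1 3 -1.500 4.500
2 3 2.475 2.100
3 3 -0.758 4.155
4 3 1.562 2.567
5 3 -0.191 3.615
6 3 1.135 2.701
7 3 0.164 3.295
8 3 0.908 2.800
9 3 0.362 3.148

(exact arithmetic carried between steps; '≈' marks a value shown rounded to 6 d.p. or computed from one; I and e_prev carry over from the previous line; the table rounds u and y to 3 d.p., halves away from zero)
n=0: y=0, sp=3, e=sp−y=3; I=3, D=e−e_prev=3; u=3/4·3+1/2·3+1/4·3=4.5; next y=4/5·0+1·4.5=4.5
n=1: y=4.5, sp=3, e=sp−y=-1.5; I=1.5, D=e−e_prev=-4.5; u=3/4·(-1.5)+1/2·1.5+1/4·(-4.5)=-1.5; next y=4/5·4.5+1·(-1.5)=2.1
n=2: y=2.1, sp=3, e=sp−y=0.9; I=2.4, D=e−e_prev=2.4; u=3/4·0.9+1/2·2.4+1/4·2.4=2.475; next y=4/5·2.1+1·2.475=4.155
n=3: y=4.155, sp=3, e=sp−y=-1.155; I=1.245, D=e−e_prev=-2.055; u=3/4·(-1.155)+1/2·1.245+1/4·(-2.055)=-0.7575; next y=4/5·4.155+1·(-0.7575)=2.5665
n=4: y=2.5665, sp=3, e=sp−y=0.4335; I=1.6785, D=e−e_prev=1.5885; u=3/4·0.4335+1/2·1.6785+1/4·1.5885=1.5615; next y=4/5·2.5665+1·1.5615=3.6147
n=5: y=3.6147, sp=3, e=sp−y=-0.6147; I=1.0638, D=e−e_prev=-1.0482; u=3/4·(-0.6147)+1/2·1.0638+1/4·(-1.0482)=-0.191175; next y=4/5·3.6147+1·(-0.191175)=2.700585
n=6: y=2.700585, sp=3, e=sp−y=0.299415; I=1.363215, D=e−e_prev=0.914115; u=3/4·0.299415+1/2·1.363215+1/4·0.914115≈1.134698; next y=4/5·2.700585+1·1.134698≈3.295166
n=7: y≈3.295166, sp=3, e=sp−y≈-0.295166; I≈1.068050, D=e−e_prev≈-0.594581; u=3/4·(-0.295166)+1/2·1.068050+1/4·(-0.594581)≈0.164006; next y=4/5·3.295166+1·0.164006≈2.800138
n=8: y≈2.800138, sp=3, e=sp−y≈0.199862; I≈1.267912, D=e−e_prev≈0.495028; u=3/4·0.199862+1/2·1.267912+1/4·0.495028≈0.907609; next y=4/5·2.800138+1·0.907609≈3.147720
n=9: y≈3.147720, sp=3, e=sp−y≈-0.147720; I≈1.120192, D=e−e_prev≈-0.347582; u=3/4·(-0.147720)+1/2·1.120192+1/4·(-0.347582)≈0.362411; next y=4/5·3.147720+1·0.362411≈2.880587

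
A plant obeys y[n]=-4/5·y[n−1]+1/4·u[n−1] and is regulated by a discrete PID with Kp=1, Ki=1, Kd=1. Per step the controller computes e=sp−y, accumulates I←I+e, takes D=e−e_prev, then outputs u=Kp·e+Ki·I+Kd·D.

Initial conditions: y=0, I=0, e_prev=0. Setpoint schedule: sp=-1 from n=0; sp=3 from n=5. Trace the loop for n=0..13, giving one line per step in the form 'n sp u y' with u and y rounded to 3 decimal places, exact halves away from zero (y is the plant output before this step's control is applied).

(exact arithmetic carried between steps; '≈' marks a value shown rounded to 6 d.p. or computed from one; I and e_prev carry over from the previous line; the table rounds u and y to 3 d.p., halves away from zero)
n=0: y=0, sp=-1, e=sp−y=-1; I=-1, D=e−e_prev=-1; u=1·(-1)+1·(-1)+1·(-1)=-3; next y=-4/5·0+1/4·(-3)=-0.75
n=1: y=-0.75, sp=-1, e=sp−y=-0.25; I=-1.25, D=e−e_prev=0.75; u=1·(-0.25)+1·(-1.25)+1·0.75=-0.75; next y=-4/5·(-0.75)+1/4·(-0.75)=0.4125
n=2: y=0.4125, sp=-1, e=sp−y=-1.4125; I=-2.6625, D=e−e_prev=-1.1625; u=1·(-1.4125)+1·(-2.6625)+1·(-1.1625)=-5.2375; next y=-4/5·0.4125+1/4·(-5.2375)=-1.639375
n=3: y=-1.639375, sp=-1, e=sp−y=0.639375; I=-2.023125, D=e−e_prev=2.051875; u=1·0.639375+1·(-2.023125)+1·2.051875=0.668125; next y=-4/5·(-1.639375)+1/4·0.668125≈1.478531
n=4: y≈1.478531, sp=-1, e=sp−y≈-2.478531; I≈-4.501656, D=e−e_prev≈-3.117906; u=1·(-2.478531)+1·(-4.501656)+1·(-3.117906)≈-10.098094; next y=-4/5·1.478531+1/4·(-10.098094)≈-3.707348
n=5: y≈-3.707348, sp=3, e=sp−y≈6.707348; I≈2.205692, D=e−e_prev≈9.185880; u=1·6.707348+1·2.205692+1·9.185880≈18.098920; next y=-4/5·(-3.707348)+1/4·18.098920≈7.490609
n=6: y≈7.490609, sp=3, e=sp−y≈-4.490609; I≈-2.284917, D=e−e_prev≈-11.197957; u=1·(-4.490609)+1·(-2.284917)+1·(-11.197957)≈-17.973483; next y=-4/5·7.490609+1/4·(-17.973483)≈-10.485858
n=7: y≈-10.485858, sp=3, e=sp−y≈13.485858; I≈11.200941, D=e−e_prev≈17.976467; u=1·13.485858+1·11.200941+1·17.976467≈42.663265; next y=-4/5·(-10.485858)+1/4·42.663265≈19.054503
n=8: y≈19.054503, sp=3, e=sp−y≈-16.054503; I≈-4.853561, D=e−e_prev≈-29.540360; u=1·(-16.054503)+1·(-4.853561)+1·(-29.540360)≈-50.448424; next y=-4/5·19.054503+1/4·(-50.448424)≈-27.855708
n=9: y≈-27.855708, sp=3, e=sp−y≈30.855708; I≈26.002147, D=e−e_prev≈46.910211; u=1·30.855708+1·26.002147+1·46.910211≈103.768065; next y=-4/5·(-27.855708)+1/4·103.768065≈48.226583
n=10: y≈48.226583, sp=3, e=sp−y≈-45.226583; I≈-19.224436, D=e−e_prev≈-76.082291; u=1·(-45.226583)+1·(-19.224436)+1·(-76.082291)≈-140.533310; next y=-4/5·48.226583+1/4·(-140.533310)≈-73.714594
n=11: y≈-73.714594, sp=3, e=sp−y≈76.714594; I≈57.490158, D=e−e_prev≈121.941177; u=1·76.714594+1·57.490158+1·121.941177≈256.145928; next y=-4/5·(-73.714594)+1/4·256.145928≈123.008157
n=12: y≈123.008157, sp=3, e=sp−y≈-120.008157; I≈-62.517999, D=e−e_prev≈-196.722751; u=1·(-120.008157)+1·(-62.517999)+1·(-196.722751)≈-379.248907; next y=-4/5·123.008157+1/4·(-379.248907)≈-193.218752
n=13: y≈-193.218752, sp=3, e=sp−y≈196.218752; I≈133.700753, D=e−e_prev≈316.226910; u=1·196.218752+1·133.700753+1·316.226910≈646.146415; next y=-4/5·(-193.218752)+1/4·646.146415≈316.111606

0 -1 -3.000 0.000
1 -1 -0.750 -0.750
2 -1 -5.238 0.413
3 -1 0.668 -1.639
4 -1 -10.098 1.479
5 3 18.099 -3.707
6 3 -17.973 7.491
7 3 42.663 -10.486
8 3 -50.448 19.055
9 3 103.768 -27.856
10 3 -140.533 48.227
11 3 256.146 -73.715
12 3 -379.249 123.008
13 3 646.146 -193.219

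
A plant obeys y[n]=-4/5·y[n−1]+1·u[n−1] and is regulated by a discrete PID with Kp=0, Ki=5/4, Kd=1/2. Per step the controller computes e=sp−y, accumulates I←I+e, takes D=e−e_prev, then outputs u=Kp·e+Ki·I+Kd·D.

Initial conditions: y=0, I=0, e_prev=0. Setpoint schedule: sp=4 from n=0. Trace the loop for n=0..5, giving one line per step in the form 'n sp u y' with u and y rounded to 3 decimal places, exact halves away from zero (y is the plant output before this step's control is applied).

(exact arithmetic carried between steps; '≈' marks a value shown rounded to 6 d.p. or computed from one; I and e_prev carry over from the previous line; the table rounds u and y to 3 d.p., halves away from zero)
n=0: y=0, sp=4, e=sp−y=4; I=4, D=e−e_prev=4; u=0·4+5/4·4+1/2·4=7; next y=-4/5·0+1·7=7
n=1: y=7, sp=4, e=sp−y=-3; I=1, D=e−e_prev=-7; u=0·(-3)+5/4·1+1/2·(-7)=-2.25; next y=-4/5·7+1·(-2.25)=-7.85
n=2: y=-7.85, sp=4, e=sp−y=11.85; I=12.85, D=e−e_prev=14.85; u=0·11.85+5/4·12.85+1/2·14.85=23.4875; next y=-4/5·(-7.85)+1·23.4875=29.7675
n=3: y=29.7675, sp=4, e=sp−y=-25.7675; I=-12.9175, D=e−e_prev=-37.6175; u=0·(-25.7675)+5/4·(-12.9175)+1/2·(-37.6175)=-34.955625; next y=-4/5·29.7675+1·(-34.955625)=-58.769625
n=4: y=-58.769625, sp=4, e=sp−y=62.769625; I=49.852125, D=e−e_prev=88.537125; u=0·62.769625+5/4·49.852125+1/2·88.537125≈106.583719; next y=-4/5·(-58.769625)+1·106.583719≈153.599419
n=5: y≈153.599419, sp=4, e=sp−y≈-149.599419; I≈-99.747294, D=e−e_prev≈-212.369044; u=0·(-149.599419)+5/4·(-99.747294)+1/2·(-212.369044)≈-230.868639; next y=-4/5·153.599419+1·(-230.868639)≈-353.748174

0 4 7.000 0.000
1 4 -2.250 7.000
2 4 23.488 -7.850
3 4 -34.956 29.768
4 4 106.584 -58.770
5 4 -230.869 153.599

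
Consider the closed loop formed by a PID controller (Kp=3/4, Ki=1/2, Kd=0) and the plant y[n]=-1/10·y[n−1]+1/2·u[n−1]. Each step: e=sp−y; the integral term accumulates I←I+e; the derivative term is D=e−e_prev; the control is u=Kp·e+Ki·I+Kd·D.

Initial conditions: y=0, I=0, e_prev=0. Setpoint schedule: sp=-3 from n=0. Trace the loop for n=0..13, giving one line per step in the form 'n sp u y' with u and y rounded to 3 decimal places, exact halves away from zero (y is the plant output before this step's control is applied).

(exact arithmetic carried between steps; '≈' marks a value shown rounded to 6 d.p. or computed from one; I and e_prev carry over from the previous line; the table rounds u and y to 3 d.p., halves away from zero)
n=0: y=0, sp=-3, e=sp−y=-3; I=-3, D=e−e_prev=-3; u=3/4·(-3)+1/2·(-3)+0·(-3)=-3.75; next y=-1/10·0+1/2·(-3.75)=-1.875
n=1: y=-1.875, sp=-3, e=sp−y=-1.125; I=-4.125, D=e−e_prev=1.875; u=3/4·(-1.125)+1/2·(-4.125)+0·1.875=-2.90625; next y=-1/10·(-1.875)+1/2·(-2.90625)=-1.265625
n=2: y=-1.265625, sp=-3, e=sp−y=-1.734375; I=-5.859375, D=e−e_prev=-0.609375; u=3/4·(-1.734375)+1/2·(-5.859375)+0·(-0.609375)≈-4.230469; next y=-1/10·(-1.265625)+1/2·(-4.230469)≈-1.988672
n=3: y≈-1.988672, sp=-3, e=sp−y≈-1.011328; I≈-6.870703, D=e−e_prev≈0.723047; u=3/4·(-1.011328)+1/2·(-6.870703)+0·0.723047≈-4.193848; next y=-1/10·(-1.988672)+1/2·(-4.193848)≈-1.898057
n=4: y≈-1.898057, sp=-3, e=sp−y≈-1.101943; I≈-7.972646, D=e−e_prev≈-0.090615; u=3/4·(-1.101943)+1/2·(-7.972646)+0·(-0.090615)≈-4.812781; next y=-1/10·(-1.898057)+1/2·(-4.812781)≈-2.216585
n=5: y≈-2.216585, sp=-3, e=sp−y≈-0.783415; I≈-8.756062, D=e−e_prev≈0.318528; u=3/4·(-0.783415)+1/2·(-8.756062)+0·0.318528≈-4.965592; next y=-1/10·(-2.216585)+1/2·(-4.965592)≈-2.261138
n=6: y≈-2.261138, sp=-3, e=sp−y≈-0.738862; I≈-9.494924, D=e−e_prev≈0.044553; u=3/4·(-0.738862)+1/2·(-9.494924)+0·0.044553≈-5.301609; next y=-1/10·(-2.261138)+1/2·(-5.301609)≈-2.424691
n=7: y≈-2.424691, sp=-3, e=sp−y≈-0.575309; I≈-10.070233, D=e−e_prev≈0.163553; u=3/4·(-0.575309)+1/2·(-10.070233)+0·0.163553≈-5.466599; next y=-1/10·(-2.424691)+1/2·(-5.466599)≈-2.490830
n=8: y≈-2.490830, sp=-3, e=sp−y≈-0.509170; I≈-10.579403, D=e−e_prev≈0.066140; u=3/4·(-0.509170)+1/2·(-10.579403)+0·0.066140≈-5.671579; next y=-1/10·(-2.490830)+1/2·(-5.671579)≈-2.586706
n=9: y≈-2.586706, sp=-3, e=sp−y≈-0.413294; I≈-10.992697, D=e−e_prev≈0.095876; u=3/4·(-0.413294)+1/2·(-10.992697)+0·0.095876≈-5.806319; next y=-1/10·(-2.586706)+1/2·(-5.806319)≈-2.644489
n=10: y≈-2.644489, sp=-3, e=sp−y≈-0.355511; I≈-11.348208, D=e−e_prev≈0.057782; u=3/4·(-0.355511)+1/2·(-11.348208)+0·0.057782≈-5.940738; next y=-1/10·(-2.644489)+1/2·(-5.940738)≈-2.705920
n=11: y≈-2.705920, sp=-3, e=sp−y≈-0.294080; I≈-11.642288, D=e−e_prev≈0.061431; u=3/4·(-0.294080)+1/2·(-11.642288)+0·0.061431≈-6.041704; next y=-1/10·(-2.705920)+1/2·(-6.041704)≈-2.750260
n=12: y≈-2.750260, sp=-3, e=sp−y≈-0.249740; I≈-11.892028, D=e−e_prev≈0.044340; u=3/4·(-0.249740)+1/2·(-11.892028)+0·0.044340≈-6.133319; next y=-1/10·(-2.750260)+1/2·(-6.133319)≈-2.791633
n=13: y≈-2.791633, sp=-3, e=sp−y≈-0.208367; I≈-12.100395, D=e−e_prev≈0.041373; u=3/4·(-0.208367)+1/2·(-12.100395)+0·0.041373≈-6.206472; next y=-1/10·(-2.791633)+1/2·(-6.206472)≈-2.824073

0 -3 -3.750 0.000
1 -3 -2.906 -1.875
2 -3 -4.230 -1.266
3 -3 -4.194 -1.989
4 -3 -4.813 -1.898
5 -3 -4.966 -2.217
6 -3 -5.302 -2.261
7 -3 -5.467 -2.425
8 -3 -5.672 -2.491
9 -3 -5.806 -2.587
10 -3 -5.941 -2.644
11 -3 -6.042 -2.706
12 -3 -6.133 -2.750
13 -3 -6.206 -2.792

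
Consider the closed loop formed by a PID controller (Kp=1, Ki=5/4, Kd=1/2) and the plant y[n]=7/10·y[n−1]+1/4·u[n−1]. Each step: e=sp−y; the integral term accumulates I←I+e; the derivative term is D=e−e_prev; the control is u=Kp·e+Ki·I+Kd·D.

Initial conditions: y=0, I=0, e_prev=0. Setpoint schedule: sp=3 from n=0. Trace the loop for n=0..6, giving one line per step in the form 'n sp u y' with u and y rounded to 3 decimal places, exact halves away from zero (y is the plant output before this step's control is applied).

(exact arithmetic carried between steps; '≈' marks a value shown rounded to 6 d.p. or computed from one; I and e_prev carry over from the previous line; the table rounds u and y to 3 d.p., halves away from zero)
n=0: y=0, sp=3, e=sp−y=3; I=3, D=e−e_prev=3; u=1·3+5/4·3+1/2·3=8.25; next y=7/10·0+1/4·8.25=2.0625
n=1: y=2.0625, sp=3, e=sp−y=0.9375; I=3.9375, D=e−e_prev=-2.0625; u=1·0.9375+5/4·3.9375+1/2·(-2.0625)=4.828125; next y=7/10·2.0625+1/4·4.828125≈2.650781
n=2: y≈2.650781, sp=3, e=sp−y≈0.349219; I≈4.286719, D=e−e_prev≈-0.588281; u=1·0.349219+5/4·4.286719+1/2·(-0.588281)≈5.413477; next y=7/10·2.650781+1/4·5.413477≈3.208916
n=3: y≈3.208916, sp=3, e=sp−y≈-0.208916; I≈4.077803, D=e−e_prev≈-0.558135; u=1·(-0.208916)+5/4·4.077803+1/2·(-0.558135)≈4.609270; next y=7/10·3.208916+1/4·4.609270≈3.398559
n=4: y≈3.398559, sp=3, e=sp−y≈-0.398559; I≈3.679244, D=e−e_prev≈-0.189643; u=1·(-0.398559)+5/4·3.679244+1/2·(-0.189643)≈4.105675; next y=7/10·3.398559+1/4·4.105675≈3.405410
n=5: y≈3.405410, sp=3, e=sp−y≈-0.405410; I≈3.273834, D=e−e_prev≈-0.006851; u=1·(-0.405410)+5/4·3.273834+1/2·(-0.006851)≈3.683457; next y=7/10·3.405410+1/4·3.683457≈3.304651
n=6: y≈3.304651, sp=3, e=sp−y≈-0.304651; I≈2.969183, D=e−e_prev≈0.100759; u=1·(-0.304651)+5/4·2.969183+1/2·0.100759≈3.457207; next y=7/10·3.304651+1/4·3.457207≈3.177558

0 3 8.250 0.000
1 3 4.828 2.063
2 3 5.413 2.651
3 3 4.609 3.209
4 3 4.106 3.399
5 3 3.683 3.405
6 3 3.457 3.305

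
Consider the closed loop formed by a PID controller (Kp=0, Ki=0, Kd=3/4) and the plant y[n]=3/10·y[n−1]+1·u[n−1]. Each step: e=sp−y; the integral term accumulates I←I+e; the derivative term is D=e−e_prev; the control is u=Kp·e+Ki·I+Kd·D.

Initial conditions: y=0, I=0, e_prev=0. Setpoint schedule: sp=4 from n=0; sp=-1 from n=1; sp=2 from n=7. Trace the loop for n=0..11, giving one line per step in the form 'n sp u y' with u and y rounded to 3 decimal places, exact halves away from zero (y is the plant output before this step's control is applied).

0 4 3.000 0.000
1 -1 -6.000 3.000
2 -1 6.075 -5.100
3 -1 -7.234 4.545
4 -1 7.811 -5.870
5 -1 -8.940 6.050
6 -1 9.882 -7.125
7 2 -8.902 7.744
8 2 10.742 -6.579
9 2 -11.511 8.769
10 2 13.237 -8.880
11 2 -14.589 10.573

(exact arithmetic carried between steps; '≈' marks a value shown rounded to 6 d.p. or computed from one; I and e_prev carry over from the previous line; the table rounds u and y to 3 d.p., halves away from zero)
n=0: y=0, sp=4, e=sp−y=4; I=4, D=e−e_prev=4; u=0·4+0·4+3/4·4=3; next y=3/10·0+1·3=3
n=1: y=3, sp=-1, e=sp−y=-4; I=0, D=e−e_prev=-8; u=0·(-4)+0·0+3/4·(-8)=-6; next y=3/10·3+1·(-6)=-5.1
n=2: y=-5.1, sp=-1, e=sp−y=4.1; I=4.1, D=e−e_prev=8.1; u=0·4.1+0·4.1+3/4·8.1=6.075; next y=3/10·(-5.1)+1·6.075=4.545
n=3: y=4.545, sp=-1, e=sp−y=-5.545; I=-1.445, D=e−e_prev=-9.645; u=0·(-5.545)+0·(-1.445)+3/4·(-9.645)=-7.23375; next y=3/10·4.545+1·(-7.23375)=-5.87025
n=4: y=-5.87025, sp=-1, e=sp−y=4.87025; I=3.42525, D=e−e_prev=10.41525; u=0·4.87025+0·3.42525+3/4·10.41525≈7.811438; next y=3/10·(-5.87025)+1·7.811438≈6.050363
n=5: y≈6.050363, sp=-1, e=sp−y≈-7.050363; I≈-3.625113, D=e−e_prev≈-11.920613; u=0·(-7.050363)+0·(-3.625113)+3/4·(-11.920613)≈-8.940459; next y=3/10·6.050363+1·(-8.940459)≈-7.125351
n=6: y≈-7.125351, sp=-1, e=sp−y≈6.125351; I≈2.500238, D=e−e_prev≈13.175713; u=0·6.125351+0·2.500238+3/4·13.175713≈9.881785; next y=3/10·(-7.125351)+1·9.881785≈7.744180
n=7: y≈7.744180, sp=2, e=sp−y≈-5.744180; I≈-3.243942, D=e−e_prev≈-11.869530; u=0·(-5.744180)+0·(-3.243942)+3/4·(-11.869530)≈-8.902148; next y=3/10·7.744180+1·(-8.902148)≈-6.578894
n=8: y≈-6.578894, sp=2, e=sp−y≈8.578894; I≈5.334952, D=e−e_prev≈14.323073; u=0·8.578894+0·5.334952+3/4·14.323073≈10.742305; next y=3/10·(-6.578894)+1·10.742305≈8.768637
n=9: y≈8.768637, sp=2, e=sp−y≈-6.768637; I≈-1.433685, D=e−e_prev≈-15.347531; u=0·(-6.768637)+0·(-1.433685)+3/4·(-15.347531)≈-11.510648; next y=3/10·8.768637+1·(-11.510648)≈-8.880057
n=10: y≈-8.880057, sp=2, e=sp−y≈10.880057; I≈9.446372, D=e−e_prev≈17.648694; u=0·10.880057+0·9.446372+3/4·17.648694≈13.236520; next y=3/10·(-8.880057)+1·13.236520≈10.572503
n=11: y≈10.572503, sp=2, e=sp−y≈-8.572503; I≈0.873869, D=e−e_prev≈-19.452560; u=0·(-8.572503)+0·0.873869+3/4·(-19.452560)≈-14.589420; next y=3/10·10.572503+1·(-14.589420)≈-11.417669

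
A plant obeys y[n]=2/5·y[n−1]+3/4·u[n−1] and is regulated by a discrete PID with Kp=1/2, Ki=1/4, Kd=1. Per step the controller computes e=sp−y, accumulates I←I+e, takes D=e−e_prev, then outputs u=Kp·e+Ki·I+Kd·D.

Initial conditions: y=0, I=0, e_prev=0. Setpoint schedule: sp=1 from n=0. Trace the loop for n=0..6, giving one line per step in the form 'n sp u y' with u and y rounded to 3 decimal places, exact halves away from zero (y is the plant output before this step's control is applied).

0 1 1.750 0.000
1 1 -1.297 1.313
2 1 3.018 -0.448
3 1 -2.811 2.084
4 1 5.328 -1.275
5 1 -5.794 3.486
6 1 9.610 -2.951

(exact arithmetic carried between steps; '≈' marks a value shown rounded to 6 d.p. or computed from one; I and e_prev carry over from the previous line; the table rounds u and y to 3 d.p., halves away from zero)
n=0: y=0, sp=1, e=sp−y=1; I=1, D=e−e_prev=1; u=1/2·1+1/4·1+1·1=1.75; next y=2/5·0+3/4·1.75=1.3125
n=1: y=1.3125, sp=1, e=sp−y=-0.3125; I=0.6875, D=e−e_prev=-1.3125; u=1/2·(-0.3125)+1/4·0.6875+1·(-1.3125)=-1.296875; next y=2/5·1.3125+3/4·(-1.296875)≈-0.447656
n=2: y≈-0.447656, sp=1, e=sp−y≈1.447656; I≈2.135156, D=e−e_prev≈1.760156; u=1/2·1.447656+1/4·2.135156+1·1.760156≈3.017773; next y=2/5·(-0.447656)+3/4·3.017773≈2.084268
n=3: y≈2.084268, sp=1, e=sp−y≈-1.084268; I≈1.050889, D=e−e_prev≈-2.531924; u=1/2·(-1.084268)+1/4·1.050889+1·(-2.531924)≈-2.811335; next y=2/5·2.084268+3/4·(-2.811335)≈-1.274795
n=4: y≈-1.274795, sp=1, e=sp−y≈2.274795; I≈3.325683, D=e−e_prev≈3.359062; u=1/2·2.274795+1/4·3.325683+1·3.359062≈5.327880; next y=2/5·(-1.274795)+3/4·5.327880≈3.485992
n=5: y≈3.485992, sp=1, e=sp−y≈-2.485992; I≈0.839691, D=e−e_prev≈-4.760787; u=1/2·(-2.485992)+1/4·0.839691+1·(-4.760787)≈-5.793860; next y=2/5·3.485992+3/4·(-5.793860)≈-2.950998
n=6: y≈-2.950998, sp=1, e=sp−y≈3.950998; I≈4.790689, D=e−e_prev≈6.436991; u=1/2·3.950998+1/4·4.790689+1·6.436991≈9.610162; next y=2/5·(-2.950998)+3/4·9.610162≈6.027222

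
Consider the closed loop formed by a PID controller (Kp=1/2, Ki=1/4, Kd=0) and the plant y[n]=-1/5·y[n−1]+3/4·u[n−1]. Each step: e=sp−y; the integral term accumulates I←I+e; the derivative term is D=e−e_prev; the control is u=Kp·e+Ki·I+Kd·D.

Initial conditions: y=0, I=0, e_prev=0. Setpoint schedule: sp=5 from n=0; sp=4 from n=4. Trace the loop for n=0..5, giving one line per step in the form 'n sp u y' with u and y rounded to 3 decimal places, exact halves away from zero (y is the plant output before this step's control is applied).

(exact arithmetic carried between steps; '≈' marks a value shown rounded to 6 d.p. or computed from one; I and e_prev carry over from the previous line; the table rounds u and y to 3 d.p., halves away from zero)
n=0: y=0, sp=5, e=sp−y=5; I=5, D=e−e_prev=5; u=1/2·5+1/4·5+0·5=3.75; next y=-1/5·0+3/4·3.75=2.8125
n=1: y=2.8125, sp=5, e=sp−y=2.1875; I=7.1875, D=e−e_prev=-2.8125; u=1/2·2.1875+1/4·7.1875+0·(-2.8125)=2.890625; next y=-1/5·2.8125+3/4·2.890625≈1.605469
n=2: y≈1.605469, sp=5, e=sp−y≈3.394531; I≈10.582031, D=e−e_prev≈1.207031; u=1/2·3.394531+1/4·10.582031+0·1.207031≈4.342773; next y=-1/5·1.605469+3/4·4.342773≈2.935986
n=3: y≈2.935986, sp=5, e=sp−y≈2.064014; I≈12.646045, D=e−e_prev≈-1.330518; u=1/2·2.064014+1/4·12.646045+0·(-1.330518)≈4.193518; next y=-1/5·2.935986+3/4·4.193518≈2.557941
n=4: y≈2.557941, sp=4, e=sp−y≈1.442059; I≈14.088104, D=e−e_prev≈-0.621955; u=1/2·1.442059+1/4·14.088104+0·(-0.621955)≈4.243055; next y=-1/5·2.557941+3/4·4.243055≈2.670703
n=5: y≈2.670703, sp=4, e=sp−y≈1.329297; I≈15.417400, D=e−e_prev≈-0.112762; u=1/2·1.329297+1/4·15.417400+0·(-0.112762)≈4.518999; next y=-1/5·2.670703+3/4·4.518999≈2.855108

0 5 3.750 0.000
1 5 2.891 2.813
2 5 4.343 1.605
3 5 4.194 2.936
4 4 4.243 2.558
5 4 4.519 2.671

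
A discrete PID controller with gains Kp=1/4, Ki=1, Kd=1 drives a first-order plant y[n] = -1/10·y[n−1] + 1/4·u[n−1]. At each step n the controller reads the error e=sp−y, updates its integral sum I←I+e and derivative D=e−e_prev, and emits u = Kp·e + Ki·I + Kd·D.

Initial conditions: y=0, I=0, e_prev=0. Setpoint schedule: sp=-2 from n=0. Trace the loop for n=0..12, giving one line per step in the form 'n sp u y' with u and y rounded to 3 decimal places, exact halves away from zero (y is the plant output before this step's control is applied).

0 -2 -4.500 0.000
1 -2 -1.969 -1.125
2 -2 -5.646 -0.380
3 -2 -4.285 -1.373
4 -2 -6.894 -0.934
5 -2 -5.954 -1.630
6 -2 -7.706 -1.325
7 -2 -7.022 -1.794
8 -2 -8.186 -1.576
9 -2 -7.688 -1.889
10 -2 -8.463 -1.733
11 -2 -8.103 -1.942
12 -2 -8.619 -1.832

(exact arithmetic carried between steps; '≈' marks a value shown rounded to 6 d.p. or computed from one; I and e_prev carry over from the previous line; the table rounds u and y to 3 d.p., halves away from zero)
n=0: y=0, sp=-2, e=sp−y=-2; I=-2, D=e−e_prev=-2; u=1/4·(-2)+1·(-2)+1·(-2)=-4.5; next y=-1/10·0+1/4·(-4.5)=-1.125
n=1: y=-1.125, sp=-2, e=sp−y=-0.875; I=-2.875, D=e−e_prev=1.125; u=1/4·(-0.875)+1·(-2.875)+1·1.125=-1.96875; next y=-1/10·(-1.125)+1/4·(-1.96875)≈-0.379688
n=2: y≈-0.379688, sp=-2, e=sp−y≈-1.620313; I≈-4.495313, D=e−e_prev≈-0.745313; u=1/4·(-1.620313)+1·(-4.495313)+1·(-0.745313)≈-5.645703; next y=-1/10·(-0.379688)+1/4·(-5.645703)≈-1.373457
n=3: y≈-1.373457, sp=-2, e=sp−y≈-0.626543; I≈-5.121855, D=e−e_prev≈0.993770; u=1/4·(-0.626543)+1·(-5.121855)+1·0.993770≈-4.284722; next y=-1/10·(-1.373457)+1/4·(-4.284722)≈-0.933835
n=4: y≈-0.933835, sp=-2, e=sp−y≈-1.066165; I≈-6.188021, D=e−e_prev≈-0.439622; u=1/4·(-1.066165)+1·(-6.188021)+1·(-0.439622)≈-6.894184; next y=-1/10·(-0.933835)+1/4·(-6.894184)≈-1.630163
n=5: y≈-1.630163, sp=-2, e=sp−y≈-0.369837; I≈-6.557858, D=e−e_prev≈0.696328; u=1/4·(-0.369837)+1·(-6.557858)+1·0.696328≈-5.953990; next y=-1/10·(-1.630163)+1/4·(-5.953990)≈-1.325481
n=6: y≈-1.325481, sp=-2, e=sp−y≈-0.674519; I≈-7.232377, D=e−e_prev≈-0.304681; u=1/4·(-0.674519)+1·(-7.232377)+1·(-0.304681)≈-7.705688; next y=-1/10·(-1.325481)+1/4·(-7.705688)≈-1.793874
n=7: y≈-1.793874, sp=-2, e=sp−y≈-0.206126; I≈-7.438503, D=e−e_prev≈0.468393; u=1/4·(-0.206126)+1·(-7.438503)+1·0.468393≈-7.021642; next y=-1/10·(-1.793874)+1/4·(-7.021642)≈-1.576023
n=8: y≈-1.576023, sp=-2, e=sp−y≈-0.423977; I≈-7.862480, D=e−e_prev≈-0.217851; u=1/4·(-0.423977)+1·(-7.862480)+1·(-0.217851)≈-8.186325; next y=-1/10·(-1.576023)+1/4·(-8.186325)≈-1.888979
n=9: y≈-1.888979, sp=-2, e=sp−y≈-0.111021; I≈-7.973501, D=e−e_prev≈0.312956; u=1/4·(-0.111021)+1·(-7.973501)+1·0.312956≈-7.688300; next y=-1/10·(-1.888979)+1/4·(-7.688300)≈-1.733177
n=10: y≈-1.733177, sp=-2, e=sp−y≈-0.266823; I≈-8.240324, D=e−e_prev≈-0.155802; u=1/4·(-0.266823)+1·(-8.240324)+1·(-0.155802)≈-8.462831; next y=-1/10·(-1.733177)+1/4·(-8.462831)≈-1.942390
n=11: y≈-1.942390, sp=-2, e=sp−y≈-0.057610; I≈-8.297934, D=e−e_prev≈0.209213; u=1/4·(-0.057610)+1·(-8.297934)+1·0.209213≈-8.103123; next y=-1/10·(-1.942390)+1/4·(-8.103123)≈-1.831542
n=12: y≈-1.831542, sp=-2, e=sp−y≈-0.168458; I≈-8.466392, D=e−e_prev≈-0.110848; u=1/4·(-0.168458)+1·(-8.466392)+1·(-0.110848)≈-8.619355; next y=-1/10·(-1.831542)+1/4·(-8.619355)≈-1.971685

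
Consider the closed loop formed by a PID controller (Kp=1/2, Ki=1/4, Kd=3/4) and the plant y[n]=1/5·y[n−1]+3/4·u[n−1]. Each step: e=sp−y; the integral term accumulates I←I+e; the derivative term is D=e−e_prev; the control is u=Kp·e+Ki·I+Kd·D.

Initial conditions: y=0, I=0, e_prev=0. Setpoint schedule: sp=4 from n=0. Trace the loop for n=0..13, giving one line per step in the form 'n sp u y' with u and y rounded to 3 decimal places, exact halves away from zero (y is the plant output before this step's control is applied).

(exact arithmetic carried between steps; '≈' marks a value shown rounded to 6 d.p. or computed from one; I and e_prev carry over from the previous line; the table rounds u and y to 3 d.p., halves away from zero)
n=0: y=0, sp=4, e=sp−y=4; I=4, D=e−e_prev=4; u=1/2·4+1/4·4+3/4·4=6; next y=1/5·0+3/4·6=4.5
n=1: y=4.5, sp=4, e=sp−y=-0.5; I=3.5, D=e−e_prev=-4.5; u=1/2·(-0.5)+1/4·3.5+3/4·(-4.5)=-2.75; next y=1/5·4.5+3/4·(-2.75)=-1.1625
n=2: y=-1.1625, sp=4, e=sp−y=5.1625; I=8.6625, D=e−e_prev=5.6625; u=1/2·5.1625+1/4·8.6625+3/4·5.6625=8.99375; next y=1/5·(-1.1625)+3/4·8.99375≈6.512813
n=3: y≈6.512813, sp=4, e=sp−y≈-2.512813; I≈6.149688, D=e−e_prev≈-7.675313; u=1/2·(-2.512813)+1/4·6.149688+3/4·(-7.675313)≈-5.475469; next y=1/5·6.512813+3/4·(-5.475469)≈-2.804039
n=4: y≈-2.804039, sp=4, e=sp−y≈6.804039; I≈12.953727, D=e−e_prev≈9.316852; u=1/2·6.804039+1/4·12.953727+3/4·9.316852≈13.628090; next y=1/5·(-2.804039)+3/4·13.628090≈9.660260
n=5: y≈9.660260, sp=4, e=sp−y≈-5.660260; I≈7.293467, D=e−e_prev≈-12.464299; u=1/2·(-5.660260)+1/4·7.293467+3/4·(-12.464299)≈-10.354987; next y=1/5·9.660260+3/4·(-10.354987)≈-5.834188
n=6: y≈-5.834188, sp=4, e=sp−y≈9.834188; I≈17.127655, D=e−e_prev≈15.494448; u=1/2·9.834188+1/4·17.127655+3/4·15.494448≈20.819844; next y=1/5·(-5.834188)+3/4·20.819844≈14.448045
n=7: y≈14.448045, sp=4, e=sp−y≈-10.448045; I≈6.679610, D=e−e_prev≈-20.282234; u=1/2·(-10.448045)+1/4·6.679610+3/4·(-20.282234)≈-18.765795; next y=1/5·14.448045+3/4·(-18.765795)≈-11.184737
n=8: y≈-11.184737, sp=4, e=sp−y≈15.184737; I≈21.864348, D=e−e_prev≈25.632783; u=1/2·15.184737+1/4·21.864348+3/4·25.632783≈32.283043; next y=1/5·(-11.184737)+3/4·32.283043≈21.975335
n=9: y≈21.975335, sp=4, e=sp−y≈-17.975335; I≈3.889013, D=e−e_prev≈-33.160072; u=1/2·(-17.975335)+1/4·3.889013+3/4·(-33.160072)≈-32.885468; next y=1/5·21.975335+3/4·(-32.885468)≈-20.269034
n=10: y≈-20.269034, sp=4, e=sp−y≈24.269034; I≈28.158047, D=e−e_prev≈42.244369; u=1/2·24.269034+1/4·28.158047+3/4·42.244369≈50.857305; next y=1/5·(-20.269034)+3/4·50.857305≈34.089172
n=11: y≈34.089172, sp=4, e=sp−y≈-30.089172; I≈-1.931125, D=e−e_prev≈-54.358206; u=1/2·(-30.089172)+1/4·(-1.931125)+3/4·(-54.358206)≈-56.296022; next y=1/5·34.089172+3/4·(-56.296022)≈-35.404182
n=12: y≈-35.404182, sp=4, e=sp−y≈39.404182; I≈37.473057, D=e−e_prev≈69.493354; u=1/2·39.404182+1/4·37.473057+3/4·69.493354≈81.190371; next y=1/5·(-35.404182)+3/4·81.190371≈53.811942
n=13: y≈53.811942, sp=4, e=sp−y≈-49.811942; I≈-12.338885, D=e−e_prev≈-89.216124; u=1/2·(-49.811942)+1/4·(-12.338885)+3/4·(-89.216124)≈-94.902785; next y=1/5·53.811942+3/4·(-94.902785)≈-60.414700

0 4 6.000 0.000
1 4 -2.750 4.500
2 4 8.994 -1.163
3 4 -5.475 6.513
4 4 13.628 -2.804
5 4 -10.355 9.660
6 4 20.820 -5.834
7 4 -18.766 14.448
8 4 32.283 -11.185
9 4 -32.885 21.975
10 4 50.857 -20.269
11 4 -56.296 34.089
12 4 81.190 -35.404
13 4 -94.903 53.812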